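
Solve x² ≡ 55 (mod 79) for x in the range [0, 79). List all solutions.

Since 79 ≡ 3 (mod 4), a square root of 55 is 55^((79+1)/4) = 55^20 mod 79.
Repeated squaring: 55^2≡23, 55^4≡55, 55^8≡23, 55^16≡55 (mod 79).
55^20 = 55^(16+4) ≡ 23 (mod 79).
Check: 23² = 529 ≡ 55 (mod 79). The two roots are 23 and 56.

23, 56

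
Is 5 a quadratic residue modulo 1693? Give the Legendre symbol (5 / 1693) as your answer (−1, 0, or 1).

-1

Reciprocity: 5 ≡ 1 and 1693 ≡ 1 (mod 4), so (5/1693) = +(1693/5).
Reduce top mod 5: now compute (3/5).
Reciprocity: 3 ≡ 3 and 5 ≡ 1 (mod 4), so (3/5) = +(5/3).
Reduce top mod 3: now compute (2/3).
Pull out 2: since 3 ≡ 3 (mod 8), (2/3) = -1.
Reached (1/3) = 1. Collecting the sign flips along the way, the symbol is -1.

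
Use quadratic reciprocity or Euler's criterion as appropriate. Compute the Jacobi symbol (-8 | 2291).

First reduce: -8 ≡ 2283 (mod 2291).
Reciprocity: 2283 ≡ 3 and 2291 ≡ 3 (mod 4), so (2283/2291) = −(2291/2283).
Reduce top mod 2283: now compute (8/2283).
Pull out 2^3: since 2283 ≡ 3 (mod 8), (2/2283) = -1, so (2/2283)^3 = -1.
Reached (1/2283) = 1. Collecting the sign flips along the way, the symbol is +1.

1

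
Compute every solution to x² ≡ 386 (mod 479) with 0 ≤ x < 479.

156, 323

Since 479 ≡ 3 (mod 4), a square root of 386 is 386^((479+1)/4) = 386^120 mod 479.
Repeated squaring: 386^2≡27, 386^4≡250, 386^8≡230, 386^16≡210, 386^32≡32, 386^64≡66 (mod 479).
386^120 = 386^(64+32+16+8) ≡ 323 (mod 479).
Check: 323² = 104329 ≡ 386 (mod 479). The two roots are 156 and 323.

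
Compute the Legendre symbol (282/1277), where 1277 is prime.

Pull out 2: since 1277 ≡ 5 (mod 8), (2/1277) = -1.
Reciprocity: 141 ≡ 1 and 1277 ≡ 1 (mod 4), so (141/1277) = +(1277/141).
Reduce top mod 141: now compute (8/141).
Pull out 2^3: since 141 ≡ 5 (mod 8), (2/141) = -1, so (2/141)^3 = -1.
Reached (1/141) = 1. Collecting the sign flips along the way, the symbol is +1.

1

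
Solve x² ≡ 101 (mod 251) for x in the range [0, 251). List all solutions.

Since 251 ≡ 3 (mod 4), a square root of 101 is 101^((251+1)/4) = 101^63 mod 251.
Repeated squaring: 101^2≡161, 101^4≡68, 101^8≡106, 101^16≡192, 101^32≡218 (mod 251).
101^63 = 101^(32+16+8+4+2+1) ≡ 58 (mod 251).
Check: 58² = 3364 ≡ 101 (mod 251). The two roots are 58 and 193.

58, 193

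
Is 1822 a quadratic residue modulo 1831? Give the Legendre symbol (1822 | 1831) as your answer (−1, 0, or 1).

-1

Pull out 2: since 1831 ≡ 7 (mod 8), (2/1831) = +1.
Reciprocity: 911 ≡ 3 and 1831 ≡ 3 (mod 4), so (911/1831) = −(1831/911).
Reduce top mod 911: now compute (9/911).
Reciprocity: 9 ≡ 1 and 911 ≡ 3 (mod 4), so (9/911) = +(911/9).
Reduce top mod 9: now compute (2/9).
Pull out 2: since 9 ≡ 1 (mod 8), (2/9) = +1.
Reached (1/9) = 1. Collecting the sign flips along the way, the symbol is -1.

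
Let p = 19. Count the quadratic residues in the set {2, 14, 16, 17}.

2

(2/19) = -1 → non-residue.
(14/19) = -1 → non-residue.
(16/19) = +1 → QR.
(17/19) = +1 → QR.
Total quadratic residues among the 4: 2.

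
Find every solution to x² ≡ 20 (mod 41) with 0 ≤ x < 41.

15, 26

41 ≡ 1 (mod 4), so we find a root by search.
Trying successive values, 15² = 225 ≡ 20 (mod 41). The other root is 41 − 15 = 26.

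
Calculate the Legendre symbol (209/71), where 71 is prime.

-1

Euler's criterion: (209/71) ≡ 67^35 (mod 71).
67^2 ≡ 16 (mod 71)
67^4 ≡ 43 (mod 71)
67^8 ≡ 3 (mod 71)
67^16 ≡ 9 (mod 71)
67^32 ≡ 10 (mod 71)
67^35 = 67^(32+2+1) ≡ 70 (mod 71).
Result is 70 ≡ −1, so (209/71) = −1.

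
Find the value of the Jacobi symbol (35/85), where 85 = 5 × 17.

Reciprocity: 35 ≡ 3 and 85 ≡ 1 (mod 4), so (35/85) = +(85/35).
Reduce top mod 35: now compute (15/35).
Reciprocity: 15 ≡ 3 and 35 ≡ 3 (mod 4), so (15/35) = −(35/15).
Reduce top mod 15: now compute (5/15).
Reciprocity: 5 ≡ 1 and 15 ≡ 3 (mod 4), so (5/15) = +(15/5).
Reduce top mod 5: now compute (0/5).
Top reduces to 0: gcd > 1, so the symbol is 0.

0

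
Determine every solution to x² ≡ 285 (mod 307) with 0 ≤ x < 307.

63, 244

Since 307 ≡ 3 (mod 4), a square root of 285 is 285^((307+1)/4) = 285^77 mod 307.
Repeated squaring: 285^2≡177, 285^4≡15, 285^8≡225, 285^16≡277, 285^32≡286, 285^64≡134 (mod 307).
285^77 = 285^(64+8+4+1) ≡ 63 (mod 307).
Check: 63² = 3969 ≡ 285 (mod 307). The two roots are 63 and 244.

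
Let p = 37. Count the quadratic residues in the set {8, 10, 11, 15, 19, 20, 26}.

3

(8/37) = -1 → non-residue.
(10/37) = +1 → QR.
(11/37) = +1 → QR.
(15/37) = -1 → non-residue.
(19/37) = -1 → non-residue.
(20/37) = -1 → non-residue.
(26/37) = +1 → QR.
Total quadratic residues among the 7: 3.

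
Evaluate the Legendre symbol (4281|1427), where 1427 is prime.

0

First reduce: 4281 ≡ 0 (mod 1427).
Top reduces to 0: gcd > 1, so the symbol is 0.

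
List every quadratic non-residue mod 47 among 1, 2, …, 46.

5 10 11 13 15 19 20 22 23 26 29 30 31 33 35 38 39 40 41 43 44 45 46

Square k = 1,…,23 (k and 47−k give the same square):
1²=1, 2²=4, 3²=9, 4²=16, 5²=25, 6²=36, 7²≡2, 8²≡17, 9²≡34, 10²≡6, 11²≡27, 12²≡3, 13²≡28, 14²≡8, 15²≡37, 16²≡21, 17²≡7, 18²≡42, 19²≡32, 20²≡24, 21²≡18, 22²≡14, 23²≡12 (mod 47).
The residues are {1, 2, 3, 4, 6, 7, 8, 9, 12, 14, 16, 17, 18, 21, 24, 25, 27, 28, 32, 34, 36, 37, 42}; the non-residues are the remaining 23 nonzero classes.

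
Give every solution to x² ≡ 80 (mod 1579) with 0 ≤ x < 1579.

Since 1579 ≡ 3 (mod 4), a square root of 80 is 80^((1579+1)/4) = 80^395 mod 1579.
Repeated squaring: 80^2≡84, 80^4≡740, 80^8≡1266, 80^16≡71, 80^32≡304, 80^64≡834, 80^128≡796, 80^256≡437 (mod 1579).
80^395 = 80^(256+128+8+2+1) ≡ 856 (mod 1579).
Check: 856² = 732736 ≡ 80 (mod 1579). The two roots are 723 and 856.

723, 856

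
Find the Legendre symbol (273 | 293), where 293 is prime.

Euler's criterion: (273/293) ≡ 273^146 (mod 293).
273^2 ≡ 107 (mod 293)
273^4 ≡ 22 (mod 293)
273^8 ≡ 191 (mod 293)
273^16 ≡ 149 (mod 293)
273^32 ≡ 226 (mod 293)
273^64 ≡ 94 (mod 293)
273^128 ≡ 46 (mod 293)
273^146 = 273^(128+16+2) ≡ 292 (mod 293).
Result is 292 ≡ −1, so (273/293) = −1.

-1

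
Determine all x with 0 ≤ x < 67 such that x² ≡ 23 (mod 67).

31, 36

Since 67 ≡ 3 (mod 4), a square root of 23 is 23^((67+1)/4) = 23^17 mod 67.
Repeated squaring: 23^2≡60, 23^4≡49, 23^8≡56, 23^16≡54 (mod 67).
23^17 = 23^(16+1) ≡ 36 (mod 67).
Check: 36² = 1296 ≡ 23 (mod 67). The two roots are 31 and 36.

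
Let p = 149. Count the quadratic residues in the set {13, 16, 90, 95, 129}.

3

(13/149) = -1 → non-residue.
(16/149) = +1 → QR.
(90/149) = -1 → non-residue.
(95/149) = +1 → QR.
(129/149) = +1 → QR.
Total quadratic residues among the 5: 3.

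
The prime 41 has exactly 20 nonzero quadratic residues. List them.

1 2 4 5 8 9 10 16 18 20 21 23 25 31 32 33 36 37 39 40

Square k = 1,…,20 (k and 41−k give the same square):
1²=1, 2²=4, 3²=9, 4²=16, 5²=25, 6²=36, 7²≡8, 8²≡23, 9²≡40, 10²≡18, 11²≡39, 12²≡21, 13²≡5, 14²≡32, 15²≡20, 16²≡10, 17²≡2, 18²≡37, 19²≡33, 20²≡31 (mod 41).
So the quadratic residues mod 41 are {1, 2, 4, 5, 8, 9, 10, 16, 18, 20, 21, 23, 25, 31, 32, 33, 36, 37, 39, 40}.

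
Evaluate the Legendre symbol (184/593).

Pull out 2^3: since 593 ≡ 1 (mod 8), (2/593) = +1, so (2/593)^3 = +1.
Reciprocity: 23 ≡ 3 and 593 ≡ 1 (mod 4), so (23/593) = +(593/23).
Reduce top mod 23: now compute (18/23).
Pull out 2: since 23 ≡ 7 (mod 8), (2/23) = +1.
Reciprocity: 9 ≡ 1 and 23 ≡ 3 (mod 4), so (9/23) = +(23/9).
Reduce top mod 9: now compute (5/9).
Reciprocity: 5 ≡ 1 and 9 ≡ 1 (mod 4), so (5/9) = +(9/5).
Reduce top mod 5: now compute (4/5).
Pull out 2^2: since 5 ≡ 5 (mod 8), (2/5) = -1, so (2/5)^2 = +1.
Reached (1/5) = 1. Collecting the sign flips along the way, the symbol is +1.

1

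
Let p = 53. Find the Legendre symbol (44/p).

Pull out 2^2: since 53 ≡ 5 (mod 8), (2/53) = -1, so (2/53)^2 = +1.
Reciprocity: 11 ≡ 3 and 53 ≡ 1 (mod 4), so (11/53) = +(53/11).
Reduce top mod 11: now compute (9/11).
Reciprocity: 9 ≡ 1 and 11 ≡ 3 (mod 4), so (9/11) = +(11/9).
Reduce top mod 9: now compute (2/9).
Pull out 2: since 9 ≡ 1 (mod 8), (2/9) = +1.
Reached (1/9) = 1. Collecting the sign flips along the way, the symbol is +1.

1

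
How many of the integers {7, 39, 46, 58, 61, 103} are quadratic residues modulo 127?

2

(7/127) = -1 → non-residue.
(39/127) = -1 → non-residue.
(46/127) = -1 → non-residue.
(58/127) = -1 → non-residue.
(61/127) = +1 → QR.
(103/127) = +1 → QR.
Total quadratic residues among the 6: 2.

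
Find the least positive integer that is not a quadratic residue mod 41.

(2/41) = +1, so 2 is a residue.
(3/41) = −1, so 3 is the smallest positive non-residue mod 41.

3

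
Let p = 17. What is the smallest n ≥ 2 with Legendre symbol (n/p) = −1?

(2/17) = +1, so 2 is a residue.
(3/17) = −1, so 3 is the smallest positive non-residue mod 17.

3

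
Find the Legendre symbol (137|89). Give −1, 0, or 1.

Euler's criterion: (137/89) ≡ 48^44 (mod 89).
48^2 ≡ 79 (mod 89)
48^4 ≡ 11 (mod 89)
48^8 ≡ 32 (mod 89)
48^16 ≡ 45 (mod 89)
48^32 ≡ 67 (mod 89)
48^44 = 48^(32+8+4) ≡ 88 (mod 89).
Result is 88 ≡ −1, so (137/89) = −1.

-1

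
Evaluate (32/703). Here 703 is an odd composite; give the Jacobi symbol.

Pull out 2^5: since 703 ≡ 7 (mod 8), (2/703) = +1, so (2/703)^5 = +1.
Reached (1/703) = 1. Collecting the sign flips along the way, the symbol is +1.

1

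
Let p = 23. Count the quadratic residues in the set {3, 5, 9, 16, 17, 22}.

3

(3/23) = +1 → QR.
(5/23) = -1 → non-residue.
(9/23) = +1 → QR.
(16/23) = +1 → QR.
(17/23) = -1 → non-residue.
(22/23) = -1 → non-residue.
Total quadratic residues among the 6: 3.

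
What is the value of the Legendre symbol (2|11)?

-1

Euler's criterion: (2/11) ≡ 2^5 (mod 11).
2^2 ≡ 4 (mod 11)
2^4 ≡ 5 (mod 11)
2^5 = 2^(4+1) ≡ 10 (mod 11).
Result is 10 ≡ −1, so (2/11) = −1.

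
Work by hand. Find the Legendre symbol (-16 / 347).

First reduce: -16 ≡ 331 (mod 347).
Reciprocity: 331 ≡ 3 and 347 ≡ 3 (mod 4), so (331/347) = −(347/331).
Reduce top mod 331: now compute (16/331).
Pull out 2^4: since 331 ≡ 3 (mod 8), (2/331) = -1, so (2/331)^4 = +1.
Reached (1/331) = 1. Collecting the sign flips along the way, the symbol is -1.

-1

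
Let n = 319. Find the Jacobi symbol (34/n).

1

Pull out 2: since 319 ≡ 7 (mod 8), (2/319) = +1.
Reciprocity: 17 ≡ 1 and 319 ≡ 3 (mod 4), so (17/319) = +(319/17).
Reduce top mod 17: now compute (13/17).
Reciprocity: 13 ≡ 1 and 17 ≡ 1 (mod 4), so (13/17) = +(17/13).
Reduce top mod 13: now compute (4/13).
Pull out 2^2: since 13 ≡ 5 (mod 8), (2/13) = -1, so (2/13)^2 = +1.
Reached (1/13) = 1. Collecting the sign flips along the way, the symbol is +1.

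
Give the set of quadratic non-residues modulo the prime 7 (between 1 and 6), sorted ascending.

Square k = 1,…,3 (k and 7−k give the same square):
1²=1, 2²=4, 3²≡2 (mod 7).
The residues are {1, 2, 4}; the non-residues are the remaining 3 nonzero classes.

3,5,6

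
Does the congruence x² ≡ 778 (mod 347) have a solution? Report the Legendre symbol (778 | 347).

First reduce: 778 ≡ 84 (mod 347).
Pull out 2^2: since 347 ≡ 3 (mod 8), (2/347) = -1, so (2/347)^2 = +1.
Reciprocity: 21 ≡ 1 and 347 ≡ 3 (mod 4), so (21/347) = +(347/21).
Reduce top mod 21: now compute (11/21).
Reciprocity: 11 ≡ 3 and 21 ≡ 1 (mod 4), so (11/21) = +(21/11).
Reduce top mod 11: now compute (10/11).
Pull out 2: since 11 ≡ 3 (mod 8), (2/11) = -1.
Reciprocity: 5 ≡ 1 and 11 ≡ 3 (mod 4), so (5/11) = +(11/5).
Reduce top mod 5: now compute (1/5).
Reached (1/5) = 1. Collecting the sign flips along the way, the symbol is -1.

-1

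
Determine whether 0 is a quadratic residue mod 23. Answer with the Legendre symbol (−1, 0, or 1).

Top reduces to 0: gcd > 1, so the symbol is 0.

0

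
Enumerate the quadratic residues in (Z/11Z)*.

1,3,4,5,9

Square k = 1,…,5 (k and 11−k give the same square):
1²=1, 2²=4, 3²=9, 4²≡5, 5²≡3 (mod 11).
So the quadratic residues mod 11 are {1, 3, 4, 5, 9}.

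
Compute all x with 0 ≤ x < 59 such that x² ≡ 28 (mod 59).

21, 38

Since 59 ≡ 3 (mod 4), a square root of 28 is 28^((59+1)/4) = 28^15 mod 59.
Repeated squaring: 28^2≡17, 28^4≡53, 28^8≡36 (mod 59).
28^15 = 28^(8+4+2+1) ≡ 21 (mod 59).
Check: 21² = 441 ≡ 28 (mod 59). The two roots are 21 and 38.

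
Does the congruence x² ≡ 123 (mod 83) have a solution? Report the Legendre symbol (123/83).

Euler's criterion: (123/83) ≡ 40^41 (mod 83).
40^2 ≡ 23 (mod 83)
40^4 ≡ 31 (mod 83)
40^8 ≡ 48 (mod 83)
40^16 ≡ 63 (mod 83)
40^32 ≡ 68 (mod 83)
40^41 = 40^(32+8+1) ≡ 1 (mod 83).
Result is 1, so (123/83) = 1.

1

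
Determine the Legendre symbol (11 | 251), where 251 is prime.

-1

Euler's criterion: (11/251) ≡ 11^125 (mod 251).
11^2 ≡ 121 (mod 251)
11^4 ≡ 83 (mod 251)
11^8 ≡ 112 (mod 251)
11^16 ≡ 245 (mod 251)
11^32 ≡ 36 (mod 251)
11^64 ≡ 41 (mod 251)
11^125 = 11^(64+32+16+8+4+1) ≡ 250 (mod 251).
Result is 250 ≡ −1, so (11/251) = −1.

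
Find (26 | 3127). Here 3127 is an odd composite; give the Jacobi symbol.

Pull out 2: since 3127 ≡ 7 (mod 8), (2/3127) = +1.
Reciprocity: 13 ≡ 1 and 3127 ≡ 3 (mod 4), so (13/3127) = +(3127/13).
Reduce top mod 13: now compute (7/13).
Reciprocity: 7 ≡ 3 and 13 ≡ 1 (mod 4), so (7/13) = +(13/7).
Reduce top mod 7: now compute (6/7).
Pull out 2: since 7 ≡ 7 (mod 8), (2/7) = +1.
Reciprocity: 3 ≡ 3 and 7 ≡ 3 (mod 4), so (3/7) = −(7/3).
Reduce top mod 3: now compute (1/3).
Reached (1/3) = 1. Collecting the sign flips along the way, the symbol is -1.

-1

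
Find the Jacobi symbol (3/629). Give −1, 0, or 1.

Reciprocity: 3 ≡ 3 and 629 ≡ 1 (mod 4), so (3/629) = +(629/3).
Reduce top mod 3: now compute (2/3).
Pull out 2: since 3 ≡ 3 (mod 8), (2/3) = -1.
Reached (1/3) = 1. Collecting the sign flips along the way, the symbol is -1.

-1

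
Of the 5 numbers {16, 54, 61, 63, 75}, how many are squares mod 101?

2

(16/101) = +1 → QR.
(54/101) = +1 → QR.
(61/101) = -1 → non-residue.
(63/101) = -1 → non-residue.
(75/101) = -1 → non-residue.
Total quadratic residues among the 5: 2.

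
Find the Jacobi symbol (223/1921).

-1

Reciprocity: 223 ≡ 3 and 1921 ≡ 1 (mod 4), so (223/1921) = +(1921/223).
Reduce top mod 223: now compute (137/223).
Reciprocity: 137 ≡ 1 and 223 ≡ 3 (mod 4), so (137/223) = +(223/137).
Reduce top mod 137: now compute (86/137).
Pull out 2: since 137 ≡ 1 (mod 8), (2/137) = +1.
Reciprocity: 43 ≡ 3 and 137 ≡ 1 (mod 4), so (43/137) = +(137/43).
Reduce top mod 43: now compute (8/43).
Pull out 2^3: since 43 ≡ 3 (mod 8), (2/43) = -1, so (2/43)^3 = -1.
Reached (1/43) = 1. Collecting the sign flips along the way, the symbol is -1.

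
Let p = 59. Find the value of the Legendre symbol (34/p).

Pull out 2: since 59 ≡ 3 (mod 8), (2/59) = -1.
Reciprocity: 17 ≡ 1 and 59 ≡ 3 (mod 4), so (17/59) = +(59/17).
Reduce top mod 17: now compute (8/17).
Pull out 2^3: since 17 ≡ 1 (mod 8), (2/17) = +1, so (2/17)^3 = +1.
Reached (1/17) = 1. Collecting the sign flips along the way, the symbol is -1.

-1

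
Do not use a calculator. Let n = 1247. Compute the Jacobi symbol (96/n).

1

Pull out 2^5: since 1247 ≡ 7 (mod 8), (2/1247) = +1, so (2/1247)^5 = +1.
Reciprocity: 3 ≡ 3 and 1247 ≡ 3 (mod 4), so (3/1247) = −(1247/3).
Reduce top mod 3: now compute (2/3).
Pull out 2: since 3 ≡ 3 (mod 8), (2/3) = -1.
Reached (1/3) = 1. Collecting the sign flips along the way, the symbol is +1.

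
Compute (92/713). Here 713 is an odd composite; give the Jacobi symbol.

0

Pull out 2^2: since 713 ≡ 1 (mod 8), (2/713) = +1, so (2/713)^2 = +1.
Reciprocity: 23 ≡ 3 and 713 ≡ 1 (mod 4), so (23/713) = +(713/23).
Reduce top mod 23: now compute (0/23).
Top reduces to 0: gcd > 1, so the symbol is 0.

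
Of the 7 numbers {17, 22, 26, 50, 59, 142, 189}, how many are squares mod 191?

(17/191) = +1 → QR.
(22/191) = -1 → non-residue.
(26/191) = +1 → QR.
(50/191) = +1 → QR.
(59/191) = +1 → QR.
(142/191) = -1 → non-residue.
(189/191) = -1 → non-residue.
Total quadratic residues among the 7: 4.

4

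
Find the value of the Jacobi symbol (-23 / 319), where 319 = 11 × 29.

-1

First reduce: -23 ≡ 296 (mod 319).
Pull out 2^3: since 319 ≡ 7 (mod 8), (2/319) = +1, so (2/319)^3 = +1.
Reciprocity: 37 ≡ 1 and 319 ≡ 3 (mod 4), so (37/319) = +(319/37).
Reduce top mod 37: now compute (23/37).
Reciprocity: 23 ≡ 3 and 37 ≡ 1 (mod 4), so (23/37) = +(37/23).
Reduce top mod 23: now compute (14/23).
Pull out 2: since 23 ≡ 7 (mod 8), (2/23) = +1.
Reciprocity: 7 ≡ 3 and 23 ≡ 3 (mod 4), so (7/23) = −(23/7).
Reduce top mod 7: now compute (2/7).
Pull out 2: since 7 ≡ 7 (mod 8), (2/7) = +1.
Reached (1/7) = 1. Collecting the sign flips along the way, the symbol is -1.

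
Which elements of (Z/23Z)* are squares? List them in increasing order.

Square k = 1,…,11 (k and 23−k give the same square):
1²=1, 2²=4, 3²=9, 4²=16, 5²≡2, 6²≡13, 7²≡3, 8²≡18, 9²≡12, 10²≡8, 11²≡6 (mod 23).
So the quadratic residues mod 23 are {1, 2, 3, 4, 6, 8, 9, 12, 13, 16, 18}.

1 2 3 4 6 8 9 12 13 16 18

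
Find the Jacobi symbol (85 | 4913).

0

Reciprocity: 85 ≡ 1 and 4913 ≡ 1 (mod 4), so (85/4913) = +(4913/85).
Reduce top mod 85: now compute (68/85).
Pull out 2^2: since 85 ≡ 5 (mod 8), (2/85) = -1, so (2/85)^2 = +1.
Reciprocity: 17 ≡ 1 and 85 ≡ 1 (mod 4), so (17/85) = +(85/17).
Reduce top mod 17: now compute (0/17).
Top reduces to 0: gcd > 1, so the symbol is 0.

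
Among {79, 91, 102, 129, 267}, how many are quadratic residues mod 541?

(79/541) = +1 → QR.
(91/541) = -1 → non-residue.
(102/541) = +1 → QR.
(129/541) = +1 → QR.
(267/541) = -1 → non-residue.
Total quadratic residues among the 5: 3.

3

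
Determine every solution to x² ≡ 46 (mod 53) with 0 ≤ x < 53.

53 ≡ 1 (mod 4), so we find a root by search.
Trying successive values, 24² = 576 ≡ 46 (mod 53). The other root is 53 − 24 = 29.

24, 29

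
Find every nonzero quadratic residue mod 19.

1 4 5 6 7 9 11 16 17

Square k = 1,…,9 (k and 19−k give the same square):
1²=1, 2²=4, 3²=9, 4²=16, 5²≡6, 6²≡17, 7²≡11, 8²≡7, 9²≡5 (mod 19).
So the quadratic residues mod 19 are {1, 4, 5, 6, 7, 9, 11, 16, 17}.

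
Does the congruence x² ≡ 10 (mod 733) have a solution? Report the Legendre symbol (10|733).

1

Pull out 2: since 733 ≡ 5 (mod 8), (2/733) = -1.
Reciprocity: 5 ≡ 1 and 733 ≡ 1 (mod 4), so (5/733) = +(733/5).
Reduce top mod 5: now compute (3/5).
Reciprocity: 3 ≡ 3 and 5 ≡ 1 (mod 4), so (3/5) = +(5/3).
Reduce top mod 3: now compute (2/3).
Pull out 2: since 3 ≡ 3 (mod 8), (2/3) = -1.
Reached (1/3) = 1. Collecting the sign flips along the way, the symbol is +1.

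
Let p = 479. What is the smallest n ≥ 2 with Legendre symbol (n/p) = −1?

(2/479) = +1, so 2 is a residue.
(3/479) = +1, so 3 is a residue.
(4/479) = +1, so 4 is a residue.
(5/479) = +1, so 5 is a residue.
(6/479) = +1, so 6 is a residue.
(7/479) = +1, so 7 is a residue.
(8/479) = +1, so 8 is a residue.
(9/479) = +1, so 9 is a residue.
(10/479) = +1, so 10 is a residue.
(11/479) = +1, so 11 is a residue.
(12/479) = +1, so 12 is a residue.
(13/479) = −1, so 13 is the smallest positive non-residue mod 479.

13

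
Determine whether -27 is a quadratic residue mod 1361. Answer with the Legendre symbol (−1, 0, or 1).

First reduce: -27 ≡ 1334 (mod 1361).
Pull out 2: since 1361 ≡ 1 (mod 8), (2/1361) = +1.
Reciprocity: 667 ≡ 3 and 1361 ≡ 1 (mod 4), so (667/1361) = +(1361/667).
Reduce top mod 667: now compute (27/667).
Reciprocity: 27 ≡ 3 and 667 ≡ 3 (mod 4), so (27/667) = −(667/27).
Reduce top mod 27: now compute (19/27).
Reciprocity: 19 ≡ 3 and 27 ≡ 3 (mod 4), so (19/27) = −(27/19).
Reduce top mod 19: now compute (8/19).
Pull out 2^3: since 19 ≡ 3 (mod 8), (2/19) = -1, so (2/19)^3 = -1.
Reached (1/19) = 1. Collecting the sign flips along the way, the symbol is -1.

-1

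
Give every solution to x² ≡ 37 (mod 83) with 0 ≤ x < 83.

Since 83 ≡ 3 (mod 4), a square root of 37 is 37^((83+1)/4) = 37^21 mod 83.
Repeated squaring: 37^2≡41, 37^4≡21, 37^8≡26, 37^16≡12 (mod 83).
37^21 = 37^(16+4+1) ≡ 28 (mod 83).
Check: 28² = 784 ≡ 37 (mod 83). The two roots are 28 and 55.

28, 55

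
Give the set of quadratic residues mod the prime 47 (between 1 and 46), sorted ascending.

1, 2, 3, 4, 6, 7, 8, 9, 12, 14, 16, 17, 18, 21, 24, 25, 27, 28, 32, 34, 36, 37, 42

Square k = 1,…,23 (k and 47−k give the same square):
1²=1, 2²=4, 3²=9, 4²=16, 5²=25, 6²=36, 7²≡2, 8²≡17, 9²≡34, 10²≡6, 11²≡27, 12²≡3, 13²≡28, 14²≡8, 15²≡37, 16²≡21, 17²≡7, 18²≡42, 19²≡32, 20²≡24, 21²≡18, 22²≡14, 23²≡12 (mod 47).
So the quadratic residues mod 47 are {1, 2, 3, 4, 6, 7, 8, 9, 12, 14, 16, 17, 18, 21, 24, 25, 27, 28, 32, 34, 36, 37, 42}.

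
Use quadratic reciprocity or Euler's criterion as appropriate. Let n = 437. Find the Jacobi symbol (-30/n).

-1

First reduce: -30 ≡ 407 (mod 437).
Reciprocity: 407 ≡ 3 and 437 ≡ 1 (mod 4), so (407/437) = +(437/407).
Reduce top mod 407: now compute (30/407).
Pull out 2: since 407 ≡ 7 (mod 8), (2/407) = +1.
Reciprocity: 15 ≡ 3 and 407 ≡ 3 (mod 4), so (15/407) = −(407/15).
Reduce top mod 15: now compute (2/15).
Pull out 2: since 15 ≡ 7 (mod 8), (2/15) = +1.
Reached (1/15) = 1. Collecting the sign flips along the way, the symbol is -1.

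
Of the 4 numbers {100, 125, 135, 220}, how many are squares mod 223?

3

(100/223) = +1 → QR.
(125/223) = -1 → non-residue.
(135/223) = +1 → QR.
(220/223) = +1 → QR.
Total quadratic residues among the 4: 3.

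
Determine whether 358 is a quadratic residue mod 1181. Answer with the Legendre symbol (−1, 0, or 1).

Euler's criterion: (358/1181) ≡ 358^590 (mod 1181).
358^2 ≡ 616 (mod 1181)
358^4 ≡ 355 (mod 1181)
358^8 ≡ 839 (mod 1181)
358^16 ≡ 45 (mod 1181)
358^32 ≡ 844 (mod 1181)
358^64 ≡ 193 (mod 1181)
358^128 ≡ 638 (mod 1181)
358^256 ≡ 780 (mod 1181)
358^512 ≡ 185 (mod 1181)
358^590 = 358^(512+64+8+4+2) ≡ 1180 (mod 1181).
Result is 1180 ≡ −1, so (358/1181) = −1.

-1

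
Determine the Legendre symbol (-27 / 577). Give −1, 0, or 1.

1

Euler's criterion: (-27/577) ≡ 550^288 (mod 577).
550^2 ≡ 152 (mod 577)
550^4 ≡ 24 (mod 577)
550^8 ≡ 576 (mod 577)
550^16 ≡ 1 (mod 577)
550^32 ≡ 1 (mod 577)
550^64 ≡ 1 (mod 577)
550^128 ≡ 1 (mod 577)
550^256 ≡ 1 (mod 577)
550^288 = 550^(256+32) ≡ 1 (mod 577).
Result is 1, so (-27/577) = 1.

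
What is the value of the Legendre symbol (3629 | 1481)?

First reduce: 3629 ≡ 667 (mod 1481).
Reciprocity: 667 ≡ 3 and 1481 ≡ 1 (mod 4), so (667/1481) = +(1481/667).
Reduce top mod 667: now compute (147/667).
Reciprocity: 147 ≡ 3 and 667 ≡ 3 (mod 4), so (147/667) = −(667/147).
Reduce top mod 147: now compute (79/147).
Reciprocity: 79 ≡ 3 and 147 ≡ 3 (mod 4), so (79/147) = −(147/79).
Reduce top mod 79: now compute (68/79).
Pull out 2^2: since 79 ≡ 7 (mod 8), (2/79) = +1, so (2/79)^2 = +1.
Reciprocity: 17 ≡ 1 and 79 ≡ 3 (mod 4), so (17/79) = +(79/17).
Reduce top mod 17: now compute (11/17).
Reciprocity: 11 ≡ 3 and 17 ≡ 1 (mod 4), so (11/17) = +(17/11).
Reduce top mod 11: now compute (6/11).
Pull out 2: since 11 ≡ 3 (mod 8), (2/11) = -1.
Reciprocity: 3 ≡ 3 and 11 ≡ 3 (mod 4), so (3/11) = −(11/3).
Reduce top mod 3: now compute (2/3).
Pull out 2: since 3 ≡ 3 (mod 8), (2/3) = -1.
Reached (1/3) = 1. Collecting the sign flips along the way, the symbol is -1.

-1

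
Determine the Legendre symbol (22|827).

Euler's criterion: (22/827) ≡ 22^413 (mod 827).
22^2 ≡ 484 (mod 827)
22^4 ≡ 215 (mod 827)
22^8 ≡ 740 (mod 827)
22^16 ≡ 126 (mod 827)
22^32 ≡ 163 (mod 827)
22^64 ≡ 105 (mod 827)
22^128 ≡ 274 (mod 827)
22^256 ≡ 646 (mod 827)
22^413 = 22^(256+128+16+8+4+1) ≡ 826 (mod 827).
Result is 826 ≡ −1, so (22/827) = −1.

-1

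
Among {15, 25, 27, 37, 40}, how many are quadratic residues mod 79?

2

(15/79) = -1 → non-residue.
(25/79) = +1 → QR.
(27/79) = -1 → non-residue.
(37/79) = -1 → non-residue.
(40/79) = +1 → QR.
Total quadratic residues among the 5: 2.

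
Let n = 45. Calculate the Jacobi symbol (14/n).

Pull out 2: since 45 ≡ 5 (mod 8), (2/45) = -1.
Reciprocity: 7 ≡ 3 and 45 ≡ 1 (mod 4), so (7/45) = +(45/7).
Reduce top mod 7: now compute (3/7).
Reciprocity: 3 ≡ 3 and 7 ≡ 3 (mod 4), so (3/7) = −(7/3).
Reduce top mod 3: now compute (1/3).
Reached (1/3) = 1. Collecting the sign flips along the way, the symbol is +1.

1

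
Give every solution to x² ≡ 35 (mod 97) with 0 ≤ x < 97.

36, 61

97 ≡ 1 (mod 4), so we find a root by search.
Trying successive values, 36² = 1296 ≡ 35 (mod 97). The other root is 97 − 36 = 61.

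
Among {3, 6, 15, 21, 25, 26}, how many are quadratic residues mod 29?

2

(3/29) = -1 → non-residue.
(6/29) = +1 → QR.
(15/29) = -1 → non-residue.
(21/29) = -1 → non-residue.
(25/29) = +1 → QR.
(26/29) = -1 → non-residue.
Total quadratic residues among the 6: 2.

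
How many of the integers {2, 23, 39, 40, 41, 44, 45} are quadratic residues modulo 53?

2

(2/53) = -1 → non-residue.
(23/53) = -1 → non-residue.
(39/53) = -1 → non-residue.
(40/53) = +1 → QR.
(41/53) = -1 → non-residue.
(44/53) = +1 → QR.
(45/53) = -1 → non-residue.
Total quadratic residues among the 7: 2.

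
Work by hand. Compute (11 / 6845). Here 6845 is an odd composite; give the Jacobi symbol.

1

Reciprocity: 11 ≡ 3 and 6845 ≡ 1 (mod 4), so (11/6845) = +(6845/11).
Reduce top mod 11: now compute (3/11).
Reciprocity: 3 ≡ 3 and 11 ≡ 3 (mod 4), so (3/11) = −(11/3).
Reduce top mod 3: now compute (2/3).
Pull out 2: since 3 ≡ 3 (mod 8), (2/3) = -1.
Reached (1/3) = 1. Collecting the sign flips along the way, the symbol is +1.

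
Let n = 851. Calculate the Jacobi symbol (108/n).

1

Pull out 2^2: since 851 ≡ 3 (mod 8), (2/851) = -1, so (2/851)^2 = +1.
Reciprocity: 27 ≡ 3 and 851 ≡ 3 (mod 4), so (27/851) = −(851/27).
Reduce top mod 27: now compute (14/27).
Pull out 2: since 27 ≡ 3 (mod 8), (2/27) = -1.
Reciprocity: 7 ≡ 3 and 27 ≡ 3 (mod 4), so (7/27) = −(27/7).
Reduce top mod 7: now compute (6/7).
Pull out 2: since 7 ≡ 7 (mod 8), (2/7) = +1.
Reciprocity: 3 ≡ 3 and 7 ≡ 3 (mod 4), so (3/7) = −(7/3).
Reduce top mod 3: now compute (1/3).
Reached (1/3) = 1. Collecting the sign flips along the way, the symbol is +1.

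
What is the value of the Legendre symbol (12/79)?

Euler's criterion: (12/79) ≡ 12^39 (mod 79).
12^2 ≡ 65 (mod 79)
12^4 ≡ 38 (mod 79)
12^8 ≡ 22 (mod 79)
12^16 ≡ 10 (mod 79)
12^32 ≡ 21 (mod 79)
12^39 = 12^(32+4+2+1) ≡ 78 (mod 79).
Result is 78 ≡ −1, so (12/79) = −1.

-1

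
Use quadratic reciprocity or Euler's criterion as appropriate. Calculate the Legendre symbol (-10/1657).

-1

First reduce: -10 ≡ 1647 (mod 1657).
Reciprocity: 1647 ≡ 3 and 1657 ≡ 1 (mod 4), so (1647/1657) = +(1657/1647).
Reduce top mod 1647: now compute (10/1647).
Pull out 2: since 1647 ≡ 7 (mod 8), (2/1647) = +1.
Reciprocity: 5 ≡ 1 and 1647 ≡ 3 (mod 4), so (5/1647) = +(1647/5).
Reduce top mod 5: now compute (2/5).
Pull out 2: since 5 ≡ 5 (mod 8), (2/5) = -1.
Reached (1/5) = 1. Collecting the sign flips along the way, the symbol is -1.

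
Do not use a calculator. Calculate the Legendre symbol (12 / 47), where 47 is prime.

1

Euler's criterion: (12/47) ≡ 12^23 (mod 47).
12^2 ≡ 3 (mod 47)
12^4 ≡ 9 (mod 47)
12^8 ≡ 34 (mod 47)
12^16 ≡ 28 (mod 47)
12^23 = 12^(16+4+2+1) ≡ 1 (mod 47).
Result is 1, so (12/47) = 1.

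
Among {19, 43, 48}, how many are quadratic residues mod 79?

(19/79) = +1 → QR.
(43/79) = -1 → non-residue.
(48/79) = -1 → non-residue.
Total quadratic residues among the 3: 1.

1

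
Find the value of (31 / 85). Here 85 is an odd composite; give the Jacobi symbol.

Reciprocity: 31 ≡ 3 and 85 ≡ 1 (mod 4), so (31/85) = +(85/31).
Reduce top mod 31: now compute (23/31).
Reciprocity: 23 ≡ 3 and 31 ≡ 3 (mod 4), so (23/31) = −(31/23).
Reduce top mod 23: now compute (8/23).
Pull out 2^3: since 23 ≡ 7 (mod 8), (2/23) = +1, so (2/23)^3 = +1.
Reached (1/23) = 1. Collecting the sign flips along the way, the symbol is -1.

-1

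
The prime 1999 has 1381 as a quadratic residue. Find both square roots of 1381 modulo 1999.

Since 1999 ≡ 3 (mod 4), a square root of 1381 is 1381^((1999+1)/4) = 1381^500 mod 1999.
Repeated squaring: 1381^2≡115, 1381^4≡1231, 1381^8≡119, 1381^16≡168, 1381^32≡238, 1381^64≡672, 1381^128≡1809, 1381^256≡118 (mod 1999).
1381^500 = 1381^(256+128+64+32+16+4) ≡ 601 (mod 1999).
Check: 601² = 361201 ≡ 1381 (mod 1999). The two roots are 601 and 1398.

601, 1398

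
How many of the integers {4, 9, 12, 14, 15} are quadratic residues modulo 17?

(4/17) = +1 → QR.
(9/17) = +1 → QR.
(12/17) = -1 → non-residue.
(14/17) = -1 → non-residue.
(15/17) = +1 → QR.
Total quadratic residues among the 5: 3.

3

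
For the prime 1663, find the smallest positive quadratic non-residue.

(2/1663) = +1, so 2 is a residue.
(3/1663) = −1, so 3 is the smallest positive non-residue mod 1663.

3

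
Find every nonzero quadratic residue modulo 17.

1,2,4,8,9,13,15,16

Square k = 1,…,8 (k and 17−k give the same square):
1²=1, 2²=4, 3²=9, 4²=16, 5²≡8, 6²≡2, 7²≡15, 8²≡13 (mod 17).
So the quadratic residues mod 17 are {1, 2, 4, 8, 9, 13, 15, 16}.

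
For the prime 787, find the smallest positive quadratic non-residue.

(2/787) = −1, so 2 is the smallest positive non-residue mod 787.

2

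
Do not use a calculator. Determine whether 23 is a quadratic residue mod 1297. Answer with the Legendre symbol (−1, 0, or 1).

1

Reciprocity: 23 ≡ 3 and 1297 ≡ 1 (mod 4), so (23/1297) = +(1297/23).
Reduce top mod 23: now compute (9/23).
Reciprocity: 9 ≡ 1 and 23 ≡ 3 (mod 4), so (9/23) = +(23/9).
Reduce top mod 9: now compute (5/9).
Reciprocity: 5 ≡ 1 and 9 ≡ 1 (mod 4), so (5/9) = +(9/5).
Reduce top mod 5: now compute (4/5).
Pull out 2^2: since 5 ≡ 5 (mod 8), (2/5) = -1, so (2/5)^2 = +1.
Reached (1/5) = 1. Collecting the sign flips along the way, the symbol is +1.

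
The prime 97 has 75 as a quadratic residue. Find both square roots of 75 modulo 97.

97 ≡ 1 (mod 4), so we find a root by search.
Trying successive values, 47² = 2209 ≡ 75 (mod 97). The other root is 97 − 47 = 50.

47, 50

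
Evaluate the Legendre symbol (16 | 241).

Euler's criterion: (16/241) ≡ 16^120 (mod 241).
16^2 ≡ 15 (mod 241)
16^4 ≡ 225 (mod 241)
16^8 ≡ 15 (mod 241)
16^16 ≡ 225 (mod 241)
16^32 ≡ 15 (mod 241)
16^64 ≡ 225 (mod 241)
16^120 = 16^(64+32+16+8) ≡ 1 (mod 241).
Result is 1, so (16/241) = 1.

1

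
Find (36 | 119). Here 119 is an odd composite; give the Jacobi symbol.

Pull out 2^2: since 119 ≡ 7 (mod 8), (2/119) = +1, so (2/119)^2 = +1.
Reciprocity: 9 ≡ 1 and 119 ≡ 3 (mod 4), so (9/119) = +(119/9).
Reduce top mod 9: now compute (2/9).
Pull out 2: since 9 ≡ 1 (mod 8), (2/9) = +1.
Reached (1/9) = 1. Collecting the sign flips along the way, the symbol is +1.

1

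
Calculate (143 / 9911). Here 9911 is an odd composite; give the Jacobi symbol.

Reciprocity: 143 ≡ 3 and 9911 ≡ 3 (mod 4), so (143/9911) = −(9911/143).
Reduce top mod 143: now compute (44/143).
Pull out 2^2: since 143 ≡ 7 (mod 8), (2/143) = +1, so (2/143)^2 = +1.
Reciprocity: 11 ≡ 3 and 143 ≡ 3 (mod 4), so (11/143) = −(143/11).
Reduce top mod 11: now compute (0/11).
Top reduces to 0: gcd > 1, so the symbol is 0.

0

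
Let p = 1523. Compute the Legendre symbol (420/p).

1

Pull out 2^2: since 1523 ≡ 3 (mod 8), (2/1523) = -1, so (2/1523)^2 = +1.
Reciprocity: 105 ≡ 1 and 1523 ≡ 3 (mod 4), so (105/1523) = +(1523/105).
Reduce top mod 105: now compute (53/105).
Reciprocity: 53 ≡ 1 and 105 ≡ 1 (mod 4), so (53/105) = +(105/53).
Reduce top mod 53: now compute (52/53).
Pull out 2^2: since 53 ≡ 5 (mod 8), (2/53) = -1, so (2/53)^2 = +1.
Reciprocity: 13 ≡ 1 and 53 ≡ 1 (mod 4), so (13/53) = +(53/13).
Reduce top mod 13: now compute (1/13).
Reached (1/13) = 1. Collecting the sign flips along the way, the symbol is +1.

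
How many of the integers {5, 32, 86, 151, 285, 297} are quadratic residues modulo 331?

2

(5/331) = +1 → QR.
(32/331) = -1 → non-residue.
(86/331) = -1 → non-residue.
(151/331) = -1 → non-residue.
(285/331) = -1 → non-residue.
(297/331) = +1 → QR.
Total quadratic residues among the 6: 2.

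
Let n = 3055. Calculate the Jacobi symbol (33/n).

-1

Reciprocity: 33 ≡ 1 and 3055 ≡ 3 (mod 4), so (33/3055) = +(3055/33).
Reduce top mod 33: now compute (19/33).
Reciprocity: 19 ≡ 3 and 33 ≡ 1 (mod 4), so (19/33) = +(33/19).
Reduce top mod 19: now compute (14/19).
Pull out 2: since 19 ≡ 3 (mod 8), (2/19) = -1.
Reciprocity: 7 ≡ 3 and 19 ≡ 3 (mod 4), so (7/19) = −(19/7).
Reduce top mod 7: now compute (5/7).
Reciprocity: 5 ≡ 1 and 7 ≡ 3 (mod 4), so (5/7) = +(7/5).
Reduce top mod 5: now compute (2/5).
Pull out 2: since 5 ≡ 5 (mod 8), (2/5) = -1.
Reached (1/5) = 1. Collecting the sign flips along the way, the symbol is -1.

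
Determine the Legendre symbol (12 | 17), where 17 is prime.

Euler's criterion: (12/17) ≡ 12^8 (mod 17).
12^2 ≡ 8 (mod 17)
12^4 ≡ 13 (mod 17)
12^8 ≡ 16 (mod 17)
12^8 = 12^(8) ≡ 16 (mod 17).
Result is 16 ≡ −1, so (12/17) = −1.

-1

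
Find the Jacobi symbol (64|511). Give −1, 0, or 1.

Pull out 2^6: since 511 ≡ 7 (mod 8), (2/511) = +1, so (2/511)^6 = +1.
Reached (1/511) = 1. Collecting the sign flips along the way, the symbol is +1.

1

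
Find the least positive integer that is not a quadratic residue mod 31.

(2/31) = +1, so 2 is a residue.
(3/31) = −1, so 3 is the smallest positive non-residue mod 31.

3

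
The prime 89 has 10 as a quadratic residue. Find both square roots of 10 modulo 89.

30, 59

89 ≡ 1 (mod 4), so we find a root by search.
Trying successive values, 30² = 900 ≡ 10 (mod 89). The other root is 89 − 30 = 59.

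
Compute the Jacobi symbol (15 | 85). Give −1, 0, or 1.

Reciprocity: 15 ≡ 3 and 85 ≡ 1 (mod 4), so (15/85) = +(85/15).
Reduce top mod 15: now compute (10/15).
Pull out 2: since 15 ≡ 7 (mod 8), (2/15) = +1.
Reciprocity: 5 ≡ 1 and 15 ≡ 3 (mod 4), so (5/15) = +(15/5).
Reduce top mod 5: now compute (0/5).
Top reduces to 0: gcd > 1, so the symbol is 0.

0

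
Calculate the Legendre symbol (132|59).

Euler's criterion: (132/59) ≡ 14^29 (mod 59).
14^2 ≡ 19 (mod 59)
14^4 ≡ 7 (mod 59)
14^8 ≡ 49 (mod 59)
14^16 ≡ 41 (mod 59)
14^29 = 14^(16+8+4+1) ≡ 58 (mod 59).
Result is 58 ≡ −1, so (132/59) = −1.

-1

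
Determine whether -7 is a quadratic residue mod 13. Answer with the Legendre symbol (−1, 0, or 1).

Euler's criterion: (-7/13) ≡ 6^6 (mod 13).
6^2 ≡ 10 (mod 13)
6^4 ≡ 9 (mod 13)
6^6 = 6^(4+2) ≡ 12 (mod 13).
Result is 12 ≡ −1, so (-7/13) = −1.

-1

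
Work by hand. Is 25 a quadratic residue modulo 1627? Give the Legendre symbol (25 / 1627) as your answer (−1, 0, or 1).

Reciprocity: 25 ≡ 1 and 1627 ≡ 3 (mod 4), so (25/1627) = +(1627/25).
Reduce top mod 25: now compute (2/25).
Pull out 2: since 25 ≡ 1 (mod 8), (2/25) = +1.
Reached (1/25) = 1. Collecting the sign flips along the way, the symbol is +1.

1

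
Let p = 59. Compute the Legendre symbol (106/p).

-1

First reduce: 106 ≡ 47 (mod 59).
Reciprocity: 47 ≡ 3 and 59 ≡ 3 (mod 4), so (47/59) = −(59/47).
Reduce top mod 47: now compute (12/47).
Pull out 2^2: since 47 ≡ 7 (mod 8), (2/47) = +1, so (2/47)^2 = +1.
Reciprocity: 3 ≡ 3 and 47 ≡ 3 (mod 4), so (3/47) = −(47/3).
Reduce top mod 3: now compute (2/3).
Pull out 2: since 3 ≡ 3 (mod 8), (2/3) = -1.
Reached (1/3) = 1. Collecting the sign flips along the way, the symbol is -1.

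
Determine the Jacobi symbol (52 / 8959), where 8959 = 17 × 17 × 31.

-1

Pull out 2^2: since 8959 ≡ 7 (mod 8), (2/8959) = +1, so (2/8959)^2 = +1.
Reciprocity: 13 ≡ 1 and 8959 ≡ 3 (mod 4), so (13/8959) = +(8959/13).
Reduce top mod 13: now compute (2/13).
Pull out 2: since 13 ≡ 5 (mod 8), (2/13) = -1.
Reached (1/13) = 1. Collecting the sign flips along the way, the symbol is -1.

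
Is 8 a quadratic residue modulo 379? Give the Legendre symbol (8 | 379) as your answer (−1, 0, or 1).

-1

Euler's criterion: (8/379) ≡ 8^189 (mod 379).
8^2 ≡ 64 (mod 379)
8^4 ≡ 306 (mod 379)
8^8 ≡ 23 (mod 379)
8^16 ≡ 150 (mod 379)
8^32 ≡ 139 (mod 379)
8^64 ≡ 371 (mod 379)
8^128 ≡ 64 (mod 379)
8^189 = 8^(128+32+16+8+4+1) ≡ 378 (mod 379).
Result is 378 ≡ −1, so (8/379) = −1.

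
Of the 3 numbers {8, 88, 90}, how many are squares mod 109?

(8/109) = -1 → non-residue.
(88/109) = +1 → QR.
(90/109) = -1 → non-residue.
Total quadratic residues among the 3: 1.

1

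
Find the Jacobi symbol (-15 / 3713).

1

First reduce: -15 ≡ 3698 (mod 3713).
Pull out 2: since 3713 ≡ 1 (mod 8), (2/3713) = +1.
Reciprocity: 1849 ≡ 1 and 3713 ≡ 1 (mod 4), so (1849/3713) = +(3713/1849).
Reduce top mod 1849: now compute (15/1849).
Reciprocity: 15 ≡ 3 and 1849 ≡ 1 (mod 4), so (15/1849) = +(1849/15).
Reduce top mod 15: now compute (4/15).
Pull out 2^2: since 15 ≡ 7 (mod 8), (2/15) = +1, so (2/15)^2 = +1.
Reached (1/15) = 1. Collecting the sign flips along the way, the symbol is +1.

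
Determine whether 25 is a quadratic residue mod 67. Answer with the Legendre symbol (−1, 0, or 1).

1

Reciprocity: 25 ≡ 1 and 67 ≡ 3 (mod 4), so (25/67) = +(67/25).
Reduce top mod 25: now compute (17/25).
Reciprocity: 17 ≡ 1 and 25 ≡ 1 (mod 4), so (17/25) = +(25/17).
Reduce top mod 17: now compute (8/17).
Pull out 2^3: since 17 ≡ 1 (mod 8), (2/17) = +1, so (2/17)^3 = +1.
Reached (1/17) = 1. Collecting the sign flips along the way, the symbol is +1.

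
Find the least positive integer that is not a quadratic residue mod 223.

(2/223) = +1, so 2 is a residue.
(3/223) = −1, so 3 is the smallest positive non-residue mod 223.

3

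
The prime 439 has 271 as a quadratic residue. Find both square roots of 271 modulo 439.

Since 439 ≡ 3 (mod 4), a square root of 271 is 271^((439+1)/4) = 271^110 mod 439.
Repeated squaring: 271^2≡128, 271^4≡141, 271^8≡126, 271^16≡72, 271^32≡355, 271^64≡32 (mod 439).
271^110 = 271^(64+32+8+4+2) ≡ 244 (mod 439).
Check: 244² = 59536 ≡ 271 (mod 439). The two roots are 195 and 244.

195, 244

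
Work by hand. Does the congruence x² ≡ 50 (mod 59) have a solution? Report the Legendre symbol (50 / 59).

-1

Pull out 2: since 59 ≡ 3 (mod 8), (2/59) = -1.
Reciprocity: 25 ≡ 1 and 59 ≡ 3 (mod 4), so (25/59) = +(59/25).
Reduce top mod 25: now compute (9/25).
Reciprocity: 9 ≡ 1 and 25 ≡ 1 (mod 4), so (9/25) = +(25/9).
Reduce top mod 9: now compute (7/9).
Reciprocity: 7 ≡ 3 and 9 ≡ 1 (mod 4), so (7/9) = +(9/7).
Reduce top mod 7: now compute (2/7).
Pull out 2: since 7 ≡ 7 (mod 8), (2/7) = +1.
Reached (1/7) = 1. Collecting the sign flips along the way, the symbol is -1.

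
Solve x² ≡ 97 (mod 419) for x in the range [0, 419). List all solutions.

118, 301

Since 419 ≡ 3 (mod 4), a square root of 97 is 97^((419+1)/4) = 97^105 mod 419.
Repeated squaring: 97^2≡191, 97^4≡28, 97^8≡365, 97^16≡402, 97^32≡289, 97^64≡140 (mod 419).
97^105 = 97^(64+32+8+1) ≡ 301 (mod 419).
Check: 301² = 90601 ≡ 97 (mod 419). The two roots are 118 and 301.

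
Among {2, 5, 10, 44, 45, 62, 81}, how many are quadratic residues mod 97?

(2/97) = +1 → QR.
(5/97) = -1 → non-residue.
(10/97) = -1 → non-residue.
(44/97) = +1 → QR.
(45/97) = -1 → non-residue.
(62/97) = +1 → QR.
(81/97) = +1 → QR.
Total quadratic residues among the 7: 4.

4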